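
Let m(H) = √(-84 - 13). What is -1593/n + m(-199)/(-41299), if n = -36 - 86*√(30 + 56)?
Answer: -14337/158690 + 68499*√86/317380 - I*√97/41299 ≈ 1.9111 - 0.00023848*I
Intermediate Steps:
m(H) = I*√97 (m(H) = √(-97) = I*√97)
n = -36 - 86*√86 ≈ -833.53
-1593/n + m(-199)/(-41299) = -1593/(-36 - 86*√86) + (I*√97)/(-41299) = -1593/(-36 - 86*√86) + (I*√97)*(-1/41299) = -1593/(-36 - 86*√86) - I*√97/41299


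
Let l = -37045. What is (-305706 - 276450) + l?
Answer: -619201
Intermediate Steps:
(-305706 - 276450) + l = (-305706 - 276450) - 37045 = -582156 - 37045 = -619201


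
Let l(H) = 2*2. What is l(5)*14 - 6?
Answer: 50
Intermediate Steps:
l(H) = 4
l(5)*14 - 6 = 4*14 - 6 = 56 - 6 = 50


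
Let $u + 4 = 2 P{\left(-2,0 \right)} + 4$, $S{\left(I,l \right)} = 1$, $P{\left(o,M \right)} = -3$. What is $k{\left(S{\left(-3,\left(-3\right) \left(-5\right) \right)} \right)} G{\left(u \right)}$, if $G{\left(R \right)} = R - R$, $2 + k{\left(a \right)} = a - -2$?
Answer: $0$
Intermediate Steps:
$k{\left(a \right)} = a$ ($k{\left(a \right)} = -2 + \left(a - -2\right) = -2 + \left(a + 2\right) = -2 + \left(2 + a\right) = a$)
$u = -6$ ($u = -4 + \left(2 \left(-3\right) + 4\right) = -4 + \left(-6 + 4\right) = -4 - 2 = -6$)
$G{\left(R \right)} = 0$
$k{\left(S{\left(-3,\left(-3\right) \left(-5\right) \right)} \right)} G{\left(u \right)} = 1 \cdot 0 = 0$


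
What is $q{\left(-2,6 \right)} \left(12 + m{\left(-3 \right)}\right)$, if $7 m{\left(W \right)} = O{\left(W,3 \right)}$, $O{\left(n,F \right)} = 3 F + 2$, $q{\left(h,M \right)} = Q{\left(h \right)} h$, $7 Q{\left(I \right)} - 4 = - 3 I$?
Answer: $- \frac{1900}{49} \approx -38.776$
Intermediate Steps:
$Q{\left(I \right)} = \frac{4}{7} - \frac{3 I}{7}$ ($Q{\left(I \right)} = \frac{4}{7} + \frac{\left(-3\right) I}{7} = \frac{4}{7} - \frac{3 I}{7}$)
$q{\left(h,M \right)} = h \left(\frac{4}{7} - \frac{3 h}{7}\right)$ ($q{\left(h,M \right)} = \left(\frac{4}{7} - \frac{3 h}{7}\right) h = h \left(\frac{4}{7} - \frac{3 h}{7}\right)$)
$O{\left(n,F \right)} = 2 + 3 F$
$m{\left(W \right)} = \frac{11}{7}$ ($m{\left(W \right)} = \frac{2 + 3 \cdot 3}{7} = \frac{2 + 9}{7} = \frac{1}{7} \cdot 11 = \frac{11}{7}$)
$q{\left(-2,6 \right)} \left(12 + m{\left(-3 \right)}\right) = \frac{1}{7} \left(-2\right) \left(4 - -6\right) \left(12 + \frac{11}{7}\right) = \frac{1}{7} \left(-2\right) \left(4 + 6\right) \frac{95}{7} = \frac{1}{7} \left(-2\right) 10 \cdot \frac{95}{7} = \left(- \frac{20}{7}\right) \frac{95}{7} = - \frac{1900}{49}$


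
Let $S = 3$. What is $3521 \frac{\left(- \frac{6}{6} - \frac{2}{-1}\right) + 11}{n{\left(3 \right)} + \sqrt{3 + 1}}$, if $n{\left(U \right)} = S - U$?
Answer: $21126$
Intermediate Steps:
$n{\left(U \right)} = 3 - U$
$3521 \frac{\left(- \frac{6}{6} - \frac{2}{-1}\right) + 11}{n{\left(3 \right)} + \sqrt{3 + 1}} = 3521 \frac{\left(- \frac{6}{6} - \frac{2}{-1}\right) + 11}{\left(3 - 3\right) + \sqrt{3 + 1}} = 3521 \frac{\left(\left(-6\right) \frac{1}{6} - -2\right) + 11}{\left(3 - 3\right) + \sqrt{4}} = 3521 \frac{\left(-1 + 2\right) + 11}{0 + 2} = 3521 \frac{1 + 11}{2} = 3521 \cdot 12 \cdot \frac{1}{2} = 3521 \cdot 6 = 21126$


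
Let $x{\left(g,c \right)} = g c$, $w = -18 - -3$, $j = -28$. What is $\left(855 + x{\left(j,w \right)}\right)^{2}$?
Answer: $1625625$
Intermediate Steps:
$w = -15$ ($w = -18 + 3 = -15$)
$x{\left(g,c \right)} = c g$
$\left(855 + x{\left(j,w \right)}\right)^{2} = \left(855 - -420\right)^{2} = \left(855 + 420\right)^{2} = 1275^{2} = 1625625$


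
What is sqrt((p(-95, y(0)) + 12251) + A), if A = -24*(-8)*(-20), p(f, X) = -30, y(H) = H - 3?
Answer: 17*sqrt(29) ≈ 91.548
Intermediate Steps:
y(H) = -3 + H
A = -3840 (A = 192*(-20) = -3840)
sqrt((p(-95, y(0)) + 12251) + A) = sqrt((-30 + 12251) - 3840) = sqrt(12221 - 3840) = sqrt(8381) = 17*sqrt(29)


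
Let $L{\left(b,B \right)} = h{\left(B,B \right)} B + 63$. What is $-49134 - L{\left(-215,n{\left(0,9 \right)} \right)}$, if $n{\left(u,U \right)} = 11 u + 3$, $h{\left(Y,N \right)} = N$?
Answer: $-49206$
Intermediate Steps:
$n{\left(u,U \right)} = 3 + 11 u$
$L{\left(b,B \right)} = 63 + B^{2}$ ($L{\left(b,B \right)} = B B + 63 = B^{2} + 63 = 63 + B^{2}$)
$-49134 - L{\left(-215,n{\left(0,9 \right)} \right)} = -49134 - \left(63 + \left(3 + 11 \cdot 0\right)^{2}\right) = -49134 - \left(63 + \left(3 + 0\right)^{2}\right) = -49134 - \left(63 + 3^{2}\right) = -49134 - \left(63 + 9\right) = -49134 - 72 = -49206$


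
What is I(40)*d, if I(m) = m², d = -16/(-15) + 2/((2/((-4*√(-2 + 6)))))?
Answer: -33280/3 ≈ -11093.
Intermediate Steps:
d = -104/15 (d = -16*(-1/15) + 2/((2/((-4*√4)))) = 16/15 + 2/((2/((-4*2)))) = 16/15 + 2/((2/(-8))) = 16/15 + 2/((2*(-⅛))) = 16/15 + 2/(-¼) = 16/15 + 2*(-4) = 16/15 - 8 = -104/15 ≈ -6.9333)
I(40)*d = 40²*(-104/15) = 1600*(-104/15) = -33280/3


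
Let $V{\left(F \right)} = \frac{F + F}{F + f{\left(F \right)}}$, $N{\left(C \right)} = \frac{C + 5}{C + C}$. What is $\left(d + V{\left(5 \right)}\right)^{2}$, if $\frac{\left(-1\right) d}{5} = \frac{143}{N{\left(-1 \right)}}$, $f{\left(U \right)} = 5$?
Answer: $\frac{514089}{4} \approx 1.2852 \cdot 10^{5}$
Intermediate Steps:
$N{\left(C \right)} = \frac{5 + C}{2 C}$
$V{\left(F \right)} = \frac{2 F}{5 + F}$ ($V{\left(F \right)} = \frac{F + F}{F + 5} = \frac{2 F}{5 + F}$)
$d = \frac{715}{2}$ ($d = - 5 \frac{143}{\frac{1}{2} \frac{1}{-1} \left(5 - 1\right)} = - 5 \frac{143}{\frac{1}{2} \left(-1\right) 4} = - 5 \frac{143}{-2} = - 5 \cdot 143 \left(- \frac{1}{2}\right) = \left(-5\right) \left(- \frac{143}{2}\right) = \frac{715}{2} \approx 357.5$)
$\left(d + V{\left(5 \right)}\right)^{2} = \left(\frac{715}{2} + 2 \cdot 5 \frac{1}{5 + 5}\right)^{2} = \left(\frac{715}{2} + 2 \cdot 5 \cdot \frac{1}{10}\right)^{2} = \left(\frac{715}{2} + 1\right)^{2} = \left(\frac{717}{2}\right)^{2} = \frac{514089}{4}$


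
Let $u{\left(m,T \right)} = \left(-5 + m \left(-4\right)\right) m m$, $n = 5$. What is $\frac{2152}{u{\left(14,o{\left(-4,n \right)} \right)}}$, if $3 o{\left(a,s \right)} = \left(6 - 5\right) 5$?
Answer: $- \frac{538}{2989} \approx -0.17999$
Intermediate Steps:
$o{\left(a,s \right)} = \frac{5}{3}$ ($o{\left(a,s \right)} = \frac{\left(6 - 5\right) 5}{3} = \frac{1 \cdot 5}{3} = \frac{1}{3} \cdot 5 = \frac{5}{3}$)
$u{\left(m,T \right)} = m^{2} \left(-5 - 4 m\right)$ ($u{\left(m,T \right)} = \left(-5 - 4 m\right) m m = m \left(-5 - 4 m\right) m = m^{2} \left(-5 - 4 m\right)$)
$\frac{2152}{u{\left(14,o{\left(-4,n \right)} \right)}} = \frac{2152}{14^{2} \left(-5 - 56\right)} = \frac{2152}{196 \left(-5 - 56\right)} = \frac{2152}{196 \left(-61\right)} = \frac{2152}{-11956} = 2152 \left(- \frac{1}{11956}\right) = - \frac{538}{2989}$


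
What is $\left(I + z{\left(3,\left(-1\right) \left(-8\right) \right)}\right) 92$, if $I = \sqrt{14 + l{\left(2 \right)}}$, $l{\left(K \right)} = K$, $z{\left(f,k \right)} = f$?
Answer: $644$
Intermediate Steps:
$I = 4$ ($I = \sqrt{14 + 2} = \sqrt{16} = 4$)
$\left(I + z{\left(3,\left(-1\right) \left(-8\right) \right)}\right) 92 = \left(4 + 3\right) 92 = 7 \cdot 92 = 644$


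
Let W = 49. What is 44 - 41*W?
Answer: -1965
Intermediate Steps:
44 - 41*W = 44 - 41*49 = 44 - 2009 = -1965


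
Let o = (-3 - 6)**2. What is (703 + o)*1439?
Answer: 1128176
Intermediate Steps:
o = 81 (o = (-9)**2 = 81)
(703 + o)*1439 = (703 + 81)*1439 = 784*1439 = 1128176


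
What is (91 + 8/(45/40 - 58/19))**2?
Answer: 647549809/85849 ≈ 7542.9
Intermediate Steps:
(91 + 8/(45/40 - 58/19))**2 = (91 + 8/(45*(1/40) - 58*1/19))**2 = (91 + 8/(9/8 - 58/19))**2 = (91 + 8/(-293/152))**2 = (91 + 8*(-152/293))**2 = (91 - 1216/293)**2 = (25447/293)**2 = 647549809/85849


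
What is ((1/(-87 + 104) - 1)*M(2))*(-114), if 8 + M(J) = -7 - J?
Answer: -1824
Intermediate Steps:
M(J) = -15 - J (M(J) = -8 + (-7 - J) = -15 - J)
((1/(-87 + 104) - 1)*M(2))*(-114) = ((1/(-87 + 104) - 1)*(-15 - 1*2))*(-114) = ((1/17 - 1)*(-15 - 2))*(-114) = ((1/17 - 1)*(-17))*(-114) = -16/17*(-17)*(-114) = 16*(-114) = -1824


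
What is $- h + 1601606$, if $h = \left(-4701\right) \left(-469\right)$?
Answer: $-603163$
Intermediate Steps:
$h = 2204769$
$- h + 1601606 = \left(-1\right) 2204769 + 1601606 = -2204769 + 1601606 = -603163$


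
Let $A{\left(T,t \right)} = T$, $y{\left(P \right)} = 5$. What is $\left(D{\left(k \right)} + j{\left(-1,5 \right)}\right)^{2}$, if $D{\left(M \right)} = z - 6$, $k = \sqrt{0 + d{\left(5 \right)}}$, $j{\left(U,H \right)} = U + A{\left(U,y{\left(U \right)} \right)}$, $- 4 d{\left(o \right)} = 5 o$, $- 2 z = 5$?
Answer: $\frac{441}{4} \approx 110.25$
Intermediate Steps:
$z = - \frac{5}{2}$ ($z = \left(- \frac{1}{2}\right) 5 = - \frac{5}{2} \approx -2.5$)
$d{\left(o \right)} = - \frac{5 o}{4}$
$j{\left(U,H \right)} = 2 U$ ($j{\left(U,H \right)} = U + U = 2 U$)
$k = \frac{5 i}{2}$ ($k = \sqrt{0 - \frac{25}{4}} = \sqrt{- \frac{25}{4}} = \frac{5 i}{2} \approx 2.5 i$)
$D{\left(M \right)} = - \frac{17}{2}$ ($D{\left(M \right)} = - \frac{5}{2} - 6 = - \frac{17}{2}$)
$\left(D{\left(k \right)} + j{\left(-1,5 \right)}\right)^{2} = \left(- \frac{17}{2} + 2 \left(-1\right)\right)^{2} = \left(- \frac{17}{2} - 2\right)^{2} = \left(- \frac{21}{2}\right)^{2} = \frac{441}{4}$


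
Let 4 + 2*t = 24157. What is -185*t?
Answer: -4468305/2 ≈ -2.2342e+6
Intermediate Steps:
t = 24153/2 (t = -2 + (½)*24157 = -2 + 24157/2 = 24153/2 ≈ 12077.)
-185*t = -185*24153/2 = -4468305/2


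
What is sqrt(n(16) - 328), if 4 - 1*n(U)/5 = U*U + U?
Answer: 2*I*sqrt(417) ≈ 40.841*I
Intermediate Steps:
n(U) = 20 - 5*U - 5*U**2 (n(U) = 20 - 5*(U*U + U) = 20 - 5*(U**2 + U) = 20 - 5*(U + U**2) = 20 + (-5*U - 5*U**2) = 20 - 5*U - 5*U**2)
sqrt(n(16) - 328) = sqrt((20 - 5*16 - 5*16**2) - 328) = sqrt((20 - 80 - 5*256) - 328) = sqrt((20 - 80 - 1280) - 328) = sqrt(-1340 - 328) = sqrt(-1668) = 2*I*sqrt(417)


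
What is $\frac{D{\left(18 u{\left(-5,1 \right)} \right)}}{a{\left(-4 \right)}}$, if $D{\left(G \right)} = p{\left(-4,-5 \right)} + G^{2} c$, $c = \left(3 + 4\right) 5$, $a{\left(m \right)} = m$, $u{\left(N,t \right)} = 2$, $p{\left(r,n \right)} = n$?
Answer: $- \frac{45355}{4} \approx -11339.0$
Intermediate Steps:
$c = 35$ ($c = 7 \cdot 5 = 35$)
$D{\left(G \right)} = -5 + 35 G^{2}$ ($D{\left(G \right)} = -5 + G^{2} \cdot 35 = -5 + 35 G^{2}$)
$\frac{D{\left(18 u{\left(-5,1 \right)} \right)}}{a{\left(-4 \right)}} = \frac{-5 + 35 \left(18 \cdot 2\right)^{2}}{-4} = \left(-5 + 35 \cdot 36^{2}\right) \left(- \frac{1}{4}\right) = \left(-5 + 35 \cdot 1296\right) \left(- \frac{1}{4}\right) = \left(-5 + 45360\right) \left(- \frac{1}{4}\right) = 45355 \left(- \frac{1}{4}\right) = - \frac{45355}{4}$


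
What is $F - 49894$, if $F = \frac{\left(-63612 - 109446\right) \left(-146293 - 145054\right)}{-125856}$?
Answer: $- \frac{9449898065}{20976} \approx -4.5051 \cdot 10^{5}$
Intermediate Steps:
$F = - \frac{8403321521}{20976}$ ($F = \left(-173058\right) \left(-291347\right) \left(- \frac{1}{125856}\right) = 50419929126 \left(- \frac{1}{125856}\right) = - \frac{8403321521}{20976} \approx -4.0062 \cdot 10^{5}$)
$F - 49894 = - \frac{8403321521}{20976} - 49894 = - \frac{9449898065}{20976}$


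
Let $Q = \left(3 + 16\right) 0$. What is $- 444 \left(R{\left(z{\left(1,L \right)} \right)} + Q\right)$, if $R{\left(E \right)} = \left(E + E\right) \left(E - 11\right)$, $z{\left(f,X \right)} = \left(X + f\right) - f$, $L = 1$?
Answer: $8880$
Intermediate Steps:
$z{\left(f,X \right)} = X$
$Q = 0$ ($Q = 19 \cdot 0 = 0$)
$R{\left(E \right)} = 2 E \left(-11 + E\right)$
$- 444 \left(R{\left(z{\left(1,L \right)} \right)} + Q\right) = - 444 \left(2 \cdot 1 \left(-11 + 1\right) + 0\right) = - 444 \left(2 \cdot 1 \left(-10\right) + 0\right) = - 444 \left(-20 + 0\right) = \left(-444\right) \left(-20\right) = 8880$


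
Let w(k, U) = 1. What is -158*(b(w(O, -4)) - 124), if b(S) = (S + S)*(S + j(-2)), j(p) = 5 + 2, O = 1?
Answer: 17064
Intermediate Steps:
j(p) = 7
b(S) = 2*S*(7 + S) (b(S) = (S + S)*(S + 7) = (2*S)*(7 + S) = 2*S*(7 + S))
-158*(b(w(O, -4)) - 124) = -158*(2*1*(7 + 1) - 124) = -158*(2*1*8 - 124) = -158*(16 - 124) = -158*(-108) = 17064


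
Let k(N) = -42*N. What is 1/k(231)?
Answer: -1/9702 ≈ -0.00010307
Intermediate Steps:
1/k(231) = 1/(-42*231) = 1/(-9702) = -1/9702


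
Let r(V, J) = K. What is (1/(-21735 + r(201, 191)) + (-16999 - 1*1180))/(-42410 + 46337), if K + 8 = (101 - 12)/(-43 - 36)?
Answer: -10409210591/2248581874 ≈ -4.6292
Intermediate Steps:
K = -721/79 (K = -8 + (101 - 12)/(-43 - 36) = -8 + 89/(-79) = -8 + 89*(-1/79) = -8 - 89/79 = -721/79 ≈ -9.1266)
r(V, J) = -721/79
(1/(-21735 + r(201, 191)) + (-16999 - 1*1180))/(-42410 + 46337) = (1/(-21735 - 721/79) + (-16999 - 1*1180))/(-42410 + 46337) = (1/(-1717786/79) + (-16999 - 1180))/3927 = (-79/1717786 - 18179)*(1/3927) = -31227631773/1717786*1/3927 = -10409210591/2248581874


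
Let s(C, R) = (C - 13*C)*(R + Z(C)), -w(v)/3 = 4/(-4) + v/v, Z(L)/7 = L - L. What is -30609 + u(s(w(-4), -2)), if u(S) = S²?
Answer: -30609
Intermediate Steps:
Z(L) = 0 (Z(L) = 7*(L - L) = 7*0 = 0)
w(v) = 0 (w(v) = -3*(4/(-4) + v/v) = -3*(4*(-¼) + 1) = -3*(-1 + 1) = -3*0 = 0)
s(C, R) = -12*C*R (s(C, R) = (C - 13*C)*(R + 0) = (-12*C)*R = -12*C*R)
-30609 + u(s(w(-4), -2)) = -30609 + (-12*0*(-2))² = -30609 + 0² = -30609 + 0 = -30609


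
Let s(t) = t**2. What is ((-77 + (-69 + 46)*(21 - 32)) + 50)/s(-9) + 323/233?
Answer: 78821/18873 ≈ 4.1764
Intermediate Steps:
((-77 + (-69 + 46)*(21 - 32)) + 50)/s(-9) + 323/233 = ((-77 + (-69 + 46)*(21 - 32)) + 50)/((-9)**2) + 323/233 = ((-77 - 23*(-11)) + 50)/81 + 323*(1/233) = ((-77 + 253) + 50)*(1/81) + 323/233 = (176 + 50)*(1/81) + 323/233 = 226*(1/81) + 323/233 = 226/81 + 323/233 = 78821/18873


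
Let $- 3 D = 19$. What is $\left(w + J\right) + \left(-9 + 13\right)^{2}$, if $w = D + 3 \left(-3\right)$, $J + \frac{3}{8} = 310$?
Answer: $\frac{7447}{24} \approx 310.29$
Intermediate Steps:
$J = \frac{2477}{8}$ ($J = - \frac{3}{8} + 310 = \frac{2477}{8} \approx 309.63$)
$D = - \frac{19}{3}$ ($D = \left(- \frac{1}{3}\right) 19 = - \frac{19}{3} \approx -6.3333$)
$w = - \frac{46}{3}$ ($w = - \frac{19}{3} + 3 \left(-3\right) = - \frac{19}{3} - 9 = - \frac{46}{3} \approx -15.333$)
$\left(w + J\right) + \left(-9 + 13\right)^{2} = \left(- \frac{46}{3} + \frac{2477}{8}\right) + \left(-9 + 13\right)^{2} = \frac{7063}{24} + 4^{2} = \frac{7063}{24} + 16 = \frac{7447}{24}$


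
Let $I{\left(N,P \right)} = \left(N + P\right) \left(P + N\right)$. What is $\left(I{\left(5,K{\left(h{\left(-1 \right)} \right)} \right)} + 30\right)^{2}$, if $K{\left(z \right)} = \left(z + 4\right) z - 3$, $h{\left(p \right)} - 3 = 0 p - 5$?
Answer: $1156$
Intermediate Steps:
$h{\left(p \right)} = -2$ ($h{\left(p \right)} = 3 + \left(0 p - 5\right) = 3 + \left(0 - 5\right) = 3 - 5 = -2$)
$K{\left(z \right)} = -3 + z \left(4 + z\right)$ ($K{\left(z \right)} = \left(4 + z\right) z - 3 = z \left(4 + z\right) - 3 = -3 + z \left(4 + z\right)$)
$I{\left(N,P \right)} = \left(N + P\right)^{2}$ ($I{\left(N,P \right)} = \left(N + P\right) \left(N + P\right) = \left(N + P\right)^{2}$)
$\left(I{\left(5,K{\left(h{\left(-1 \right)} \right)} \right)} + 30\right)^{2} = \left(\left(5 + \left(-3 + \left(-2\right)^{2} + 4 \left(-2\right)\right)\right)^{2} + 30\right)^{2} = \left(\left(5 - 7\right)^{2} + 30\right)^{2} = \left(\left(-2\right)^{2} + 30\right)^{2} = \left(4 + 30\right)^{2} = 34^{2} = 1156$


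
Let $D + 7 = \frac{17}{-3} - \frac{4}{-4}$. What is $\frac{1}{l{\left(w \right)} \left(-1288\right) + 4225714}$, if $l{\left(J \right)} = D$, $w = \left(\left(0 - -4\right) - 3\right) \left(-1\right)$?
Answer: $\frac{3}{12722222} \approx 2.3581 \cdot 10^{-7}$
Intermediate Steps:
$w = -1$ ($w = \left(\left(0 + 4\right) - 3\right) \left(-1\right) = \left(4 - 3\right) \left(-1\right) = 1 \left(-1\right) = -1$)
$D = - \frac{35}{3}$ ($D = -7 + \left(\frac{17}{-3} - \frac{4}{-4}\right) = -7 + \left(17 \left(- \frac{1}{3}\right) - -1\right) = -7 + \left(- \frac{17}{3} + 1\right) = -7 - \frac{14}{3} = - \frac{35}{3} \approx -11.667$)
$l{\left(J \right)} = - \frac{35}{3}$
$\frac{1}{l{\left(w \right)} \left(-1288\right) + 4225714} = \frac{1}{\left(- \frac{35}{3}\right) \left(-1288\right) + 4225714} = \frac{1}{\frac{45080}{3} + 4225714} = \frac{1}{\frac{12722222}{3}} = \frac{3}{12722222}$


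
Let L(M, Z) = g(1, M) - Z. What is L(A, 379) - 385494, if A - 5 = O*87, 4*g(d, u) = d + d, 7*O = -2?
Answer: -771745/2 ≈ -3.8587e+5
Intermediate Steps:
O = -2/7 (O = (⅐)*(-2) = -2/7 ≈ -0.28571)
g(d, u) = d/2 (g(d, u) = (d + d)/4 = (2*d)/4 = d/2)
A = -139/7 (A = 5 - 2/7*87 = 5 - 174/7 = -139/7 ≈ -19.857)
L(M, Z) = ½ - Z (L(M, Z) = (½)*1 - Z = ½ - Z)
L(A, 379) - 385494 = (½ - 1*379) - 385494 = (½ - 379) - 385494 = -757/2 - 385494 = -771745/2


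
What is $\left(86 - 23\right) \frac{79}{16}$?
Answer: $\frac{4977}{16} \approx 311.06$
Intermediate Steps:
$\left(86 - 23\right) \frac{79}{16} = 63 \cdot 79 \cdot \frac{1}{16} = 63 \cdot \frac{79}{16} = \frac{4977}{16}$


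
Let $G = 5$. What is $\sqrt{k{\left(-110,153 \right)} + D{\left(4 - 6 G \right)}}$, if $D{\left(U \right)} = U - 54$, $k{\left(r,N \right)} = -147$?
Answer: $i \sqrt{227} \approx 15.067 i$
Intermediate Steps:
$D{\left(U \right)} = -54 + U$ ($D{\left(U \right)} = U - 54 = -54 + U$)
$\sqrt{k{\left(-110,153 \right)} + D{\left(4 - 6 G \right)}} = \sqrt{-147 + \left(-54 + \left(4 - 30\right)\right)} = \sqrt{-147 - 80} = \sqrt{-227} = i \sqrt{227}$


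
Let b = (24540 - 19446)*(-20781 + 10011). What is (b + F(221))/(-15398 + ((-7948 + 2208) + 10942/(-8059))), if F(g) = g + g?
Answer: 221066179171/85181042 ≈ 2595.3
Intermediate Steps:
b = -54862380 (b = 5094*(-10770) = -54862380)
F(g) = 2*g
(b + F(221))/(-15398 + ((-7948 + 2208) + 10942/(-8059))) = (-54862380 + 2*221)/(-15398 + ((-7948 + 2208) + 10942/(-8059))) = (-54862380 + 442)/(-15398 + (-5740 + 10942*(-1/8059))) = -54861938/(-15398 + (-5740 - 10942/8059)) = -54861938/(-15398 - 46269602/8059) = -54861938/(-170362084/8059) = -54861938*(-8059/170362084) = 221066179171/85181042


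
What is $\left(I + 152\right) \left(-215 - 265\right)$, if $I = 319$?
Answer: $-226080$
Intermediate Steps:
$\left(I + 152\right) \left(-215 - 265\right) = \left(319 + 152\right) \left(-215 - 265\right) = 471 \left(-480\right) = -226080$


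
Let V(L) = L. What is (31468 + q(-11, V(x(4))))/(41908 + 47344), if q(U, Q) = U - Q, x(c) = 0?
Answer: 31457/89252 ≈ 0.35245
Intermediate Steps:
(31468 + q(-11, V(x(4))))/(41908 + 47344) = (31468 + (-11 - 1*0))/(41908 + 47344) = (31468 + (-11 + 0))/89252 = (31468 - 11)*(1/89252) = 31457*(1/89252) = 31457/89252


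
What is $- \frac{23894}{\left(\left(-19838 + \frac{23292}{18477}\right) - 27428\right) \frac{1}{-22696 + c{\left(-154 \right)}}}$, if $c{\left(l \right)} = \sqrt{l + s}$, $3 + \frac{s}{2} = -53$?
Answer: $- \frac{556669126936}{48517255} + \frac{24527191 i \sqrt{266}}{48517255} \approx -11474.0 + 8.245 i$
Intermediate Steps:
$s = -112$ ($s = -6 + 2 \left(-53\right) = -6 - 106 = -112$)
$c{\left(l \right)} = \sqrt{-112 + l}$ ($c{\left(l \right)} = \sqrt{l - 112} = \sqrt{-112 + l}$)
$- \frac{23894}{\left(\left(-19838 + \frac{23292}{18477}\right) - 27428\right) \frac{1}{-22696 + c{\left(-154 \right)}}} = - \frac{23894}{\left(\left(-19838 + \frac{23292}{18477}\right) - 27428\right) \frac{1}{-22696 + \sqrt{-112 - 154}}} = - \frac{23894}{\left(\left(-19838 + 23292 \cdot \frac{1}{18477}\right) - 27428\right) \frac{1}{-22696 + \sqrt{-266}}} = - \frac{23894}{\left(\left(-19838 + \frac{2588}{2053}\right) - 27428\right) \frac{1}{-22696 + i \sqrt{266}}} = - \frac{23894}{\left(- \frac{40724826}{2053} - 27428\right) \frac{1}{-22696 + i \sqrt{266}}} = - \frac{23894}{\left(- \frac{97034510}{2053}\right) \frac{1}{-22696 + i \sqrt{266}}} = - 23894 \left(\frac{23297444}{48517255} - \frac{2053 i \sqrt{266}}{97034510}\right) = - \frac{556669126936}{48517255} + \frac{24527191 i \sqrt{266}}{48517255}$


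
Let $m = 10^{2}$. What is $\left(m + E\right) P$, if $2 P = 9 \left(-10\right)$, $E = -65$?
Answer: $-1575$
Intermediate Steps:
$m = 100$
$P = -45$ ($P = \frac{9 \left(-10\right)}{2} = \frac{1}{2} \left(-90\right) = -45$)
$\left(m + E\right) P = \left(100 - 65\right) \left(-45\right) = 35 \left(-45\right) = -1575$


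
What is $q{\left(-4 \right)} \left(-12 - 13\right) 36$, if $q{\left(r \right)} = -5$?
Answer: $4500$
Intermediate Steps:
$q{\left(-4 \right)} \left(-12 - 13\right) 36 = - 5 \left(-12 - 13\right) 36 = \left(-5\right) \left(-25\right) 36 = 125 \cdot 36 = 4500$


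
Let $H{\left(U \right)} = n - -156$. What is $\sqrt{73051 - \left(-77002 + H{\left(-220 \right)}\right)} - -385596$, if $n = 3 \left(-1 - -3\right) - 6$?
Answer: $385596 + \sqrt{149897} \approx 3.8598 \cdot 10^{5}$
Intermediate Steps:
$n = 0$ ($n = 3 \left(-1 + 3\right) - 6 = 3 \cdot 2 - 6 = 6 - 6 = 0$)
$H{\left(U \right)} = 156$ ($H{\left(U \right)} = 0 - -156 = 0 + 156 = 156$)
$\sqrt{73051 - \left(-77002 + H{\left(-220 \right)}\right)} - -385596 = \sqrt{73051 + \left(77002 - 156\right)} - -385596 = \sqrt{73051 + \left(77002 - 156\right)} + 385596 = \sqrt{73051 + 76846} + 385596 = \sqrt{149897} + 385596 = 385596 + \sqrt{149897}$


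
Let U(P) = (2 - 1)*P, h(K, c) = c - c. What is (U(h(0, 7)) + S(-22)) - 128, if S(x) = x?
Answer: -150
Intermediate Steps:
h(K, c) = 0
U(P) = P (U(P) = 1*P = P)
(U(h(0, 7)) + S(-22)) - 128 = (0 - 22) - 128 = -22 - 128 = -150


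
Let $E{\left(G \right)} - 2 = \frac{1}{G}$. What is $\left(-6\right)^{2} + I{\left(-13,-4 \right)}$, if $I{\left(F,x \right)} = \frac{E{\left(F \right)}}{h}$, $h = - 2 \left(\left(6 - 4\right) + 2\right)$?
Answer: $\frac{3719}{104} \approx 35.76$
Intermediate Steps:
$E{\left(G \right)} = 2 + \frac{1}{G}$
$h = -8$ ($h = - 2 \left(\left(6 - 4\right) + 2\right) = - 2 \left(2 + 2\right) = \left(-2\right) 4 = -8$)
$I{\left(F,x \right)} = - \frac{1}{4} - \frac{1}{8 F}$ ($I{\left(F,x \right)} = \frac{2 + \frac{1}{F}}{-8} = \left(2 + \frac{1}{F}\right) \left(- \frac{1}{8}\right) = - \frac{1}{4} - \frac{1}{8 F}$)
$\left(-6\right)^{2} + I{\left(-13,-4 \right)} = \left(-6\right)^{2} + \frac{-1 - -26}{8 \left(-13\right)} = 36 + \frac{1}{8} \left(- \frac{1}{13}\right) \left(-1 + 26\right) = 36 + \frac{1}{8} \left(- \frac{1}{13}\right) 25 = 36 - \frac{25}{104} = \frac{3719}{104}$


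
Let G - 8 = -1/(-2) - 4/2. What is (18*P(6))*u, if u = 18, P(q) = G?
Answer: 2106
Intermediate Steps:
G = 13/2 (G = 8 + (-1/(-2) - 4/2) = 8 + (-1*(-½) - 4*½) = 8 + (½ - 2) = 8 - 3/2 = 13/2 ≈ 6.5000)
P(q) = 13/2
(18*P(6))*u = (18*(13/2))*18 = 117*18 = 2106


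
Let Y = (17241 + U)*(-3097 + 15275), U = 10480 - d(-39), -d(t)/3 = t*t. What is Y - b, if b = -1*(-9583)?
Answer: 393144969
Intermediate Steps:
d(t) = -3*t² (d(t) = -3*t*t = -3*t²)
b = 9583
U = 15043 (U = 10480 - (-3)*(-39)² = 10480 - (-3)*1521 = 10480 - 1*(-4563) = 10480 + 4563 = 15043)
Y = 393154552 (Y = (17241 + 15043)*(-3097 + 15275) = 32284*12178 = 393154552)
Y - b = 393154552 - 1*9583 = 393154552 - 9583 = 393144969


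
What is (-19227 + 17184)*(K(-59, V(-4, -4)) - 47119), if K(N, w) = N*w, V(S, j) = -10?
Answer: 95058747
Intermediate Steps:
(-19227 + 17184)*(K(-59, V(-4, -4)) - 47119) = (-19227 + 17184)*(-59*(-10) - 47119) = -2043*(590 - 47119) = -2043*(-46529) = 95058747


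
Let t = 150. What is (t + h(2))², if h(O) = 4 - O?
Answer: 23104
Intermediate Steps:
(t + h(2))² = (150 + (4 - 1*2))² = (150 + (4 - 2))² = (150 + 2)² = 152² = 23104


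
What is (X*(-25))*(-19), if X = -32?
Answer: -15200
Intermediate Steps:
(X*(-25))*(-19) = -32*(-25)*(-19) = 800*(-19) = -15200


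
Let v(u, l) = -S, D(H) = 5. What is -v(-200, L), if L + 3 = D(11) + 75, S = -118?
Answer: -118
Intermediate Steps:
L = 77 (L = -3 + (5 + 75) = -3 + 80 = 77)
v(u, l) = 118 (v(u, l) = -1*(-118) = 118)
-v(-200, L) = -1*118 = -118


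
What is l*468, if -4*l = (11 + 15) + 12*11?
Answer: -18486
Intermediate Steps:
l = -79/2 (l = -((11 + 15) + 12*11)/4 = -(26 + 132)/4 = -¼*158 = -79/2 ≈ -39.500)
l*468 = -79/2*468 = -18486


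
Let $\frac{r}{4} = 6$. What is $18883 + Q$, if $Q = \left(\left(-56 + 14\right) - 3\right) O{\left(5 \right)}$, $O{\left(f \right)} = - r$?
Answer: $19963$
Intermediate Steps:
$r = 24$ ($r = 4 \cdot 6 = 24$)
$O{\left(f \right)} = -24$ ($O{\left(f \right)} = \left(-1\right) 24 = -24$)
$Q = 1080$ ($Q = \left(\left(-56 + 14\right) - 3\right) \left(-24\right) = \left(-42 - 3\right) \left(-24\right) = \left(-45\right) \left(-24\right) = 1080$)
$18883 + Q = 18883 + 1080 = 19963$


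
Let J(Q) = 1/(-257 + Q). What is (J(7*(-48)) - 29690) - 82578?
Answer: -66574925/593 ≈ -1.1227e+5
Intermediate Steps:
(J(7*(-48)) - 29690) - 82578 = (1/(-257 + 7*(-48)) - 29690) - 82578 = (1/(-257 - 336) - 29690) - 82578 = (1/(-593) - 29690) - 82578 = (-1/593 - 29690) - 82578 = -17606171/593 - 82578 = -66574925/593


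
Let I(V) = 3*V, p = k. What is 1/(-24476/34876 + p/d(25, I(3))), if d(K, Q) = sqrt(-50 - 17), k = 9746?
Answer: -3574554587/7220816695064663 + 740900285906*I*sqrt(67)/7220816695064663 ≈ -4.9503e-7 + 0.00083987*I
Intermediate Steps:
p = 9746
d(K, Q) = I*sqrt(67) (d(K, Q) = sqrt(-67) = I*sqrt(67))
1/(-24476/34876 + p/d(25, I(3))) = 1/(-24476/34876 + 9746/((I*sqrt(67)))) = 1/(-24476*1/34876 + 9746*(-I*sqrt(67)/67)) = 1/(-6119/8719 - 9746*I*sqrt(67)/67)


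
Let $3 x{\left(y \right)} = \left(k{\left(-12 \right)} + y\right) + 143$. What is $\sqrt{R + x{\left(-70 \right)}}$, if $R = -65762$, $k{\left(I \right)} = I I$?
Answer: $\frac{i \sqrt{591207}}{3} \approx 256.3 i$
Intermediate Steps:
$k{\left(I \right)} = I^{2}$
$x{\left(y \right)} = \frac{287}{3} + \frac{y}{3}$ ($x{\left(y \right)} = \frac{\left(\left(-12\right)^{2} + y\right) + 143}{3} = \frac{\left(144 + y\right) + 143}{3} = \frac{287 + y}{3} = \frac{287}{3} + \frac{y}{3}$)
$\sqrt{R + x{\left(-70 \right)}} = \sqrt{-65762 + \left(\frac{287}{3} + \frac{1}{3} \left(-70\right)\right)} = \sqrt{-65762 + \left(\frac{287}{3} - \frac{70}{3}\right)} = \sqrt{-65762 + \frac{217}{3}} = \sqrt{- \frac{197069}{3}} = \frac{i \sqrt{591207}}{3}$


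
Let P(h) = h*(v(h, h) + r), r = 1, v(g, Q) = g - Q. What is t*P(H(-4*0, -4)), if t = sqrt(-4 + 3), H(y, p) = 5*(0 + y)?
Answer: 0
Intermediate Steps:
H(y, p) = 5*y
t = I (t = sqrt(-1) = I ≈ 1.0*I)
P(h) = h (P(h) = h*((h - h) + 1) = h*(0 + 1) = h*1 = h)
t*P(H(-4*0, -4)) = I*(5*(-4*0)) = I*(5*0) = I*0 = 0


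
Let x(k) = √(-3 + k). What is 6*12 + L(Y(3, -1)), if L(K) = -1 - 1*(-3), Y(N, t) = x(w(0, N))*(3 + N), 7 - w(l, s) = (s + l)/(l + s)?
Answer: 74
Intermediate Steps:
w(l, s) = 6 (w(l, s) = 7 - (s + l)/(l + s) = 7 - (l + s)/(l + s) = 7 - 1*1 = 7 - 1 = 6)
Y(N, t) = √3*(3 + N) (Y(N, t) = √(-3 + 6)*(3 + N) = √3*(3 + N))
L(K) = 2 (L(K) = -1 + 3 = 2)
6*12 + L(Y(3, -1)) = 6*12 + 2 = 72 + 2 = 74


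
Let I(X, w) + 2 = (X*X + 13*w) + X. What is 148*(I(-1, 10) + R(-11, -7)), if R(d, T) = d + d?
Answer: 15688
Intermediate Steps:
R(d, T) = 2*d
I(X, w) = -2 + X + X**2 + 13*w (I(X, w) = -2 + ((X*X + 13*w) + X) = -2 + ((X**2 + 13*w) + X) = -2 + (X + X**2 + 13*w) = -2 + X + X**2 + 13*w)
148*(I(-1, 10) + R(-11, -7)) = 148*((-2 - 1 + (-1)**2 + 13*10) + 2*(-11)) = 148*((-2 - 1 + 1 + 130) - 22) = 148*(128 - 22) = 148*106 = 15688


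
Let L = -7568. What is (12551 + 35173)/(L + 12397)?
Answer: 47724/4829 ≈ 9.8828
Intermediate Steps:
(12551 + 35173)/(L + 12397) = (12551 + 35173)/(-7568 + 12397) = 47724/4829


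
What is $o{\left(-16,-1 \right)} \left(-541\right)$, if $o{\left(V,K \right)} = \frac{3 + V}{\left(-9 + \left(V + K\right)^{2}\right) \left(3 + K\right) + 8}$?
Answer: $\frac{7033}{568} \approx 12.382$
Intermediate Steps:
$o{\left(V,K \right)} = \frac{3 + V}{8 + \left(-9 + \left(K + V\right)^{2}\right) \left(3 + K\right)}$ ($o{\left(V,K \right)} = \frac{3 + V}{\left(-9 + \left(K + V\right)^{2}\right) \left(3 + K\right) + 8} = \frac{3 + V}{8 + \left(-9 + \left(K + V\right)^{2}\right) \left(3 + K\right)}$)
$o{\left(-16,-1 \right)} \left(-541\right) = \frac{3 - 16}{-19 - -9 + 3 \left(-1 - 16\right)^{2} - \left(-1 - 16\right)^{2}} \left(-541\right) = \frac{1}{-19 + 9 + 3 \left(-17\right)^{2} - \left(-17\right)^{2}} \left(-13\right) \left(-541\right) = \frac{1}{-19 + 9 + 3 \cdot 289 - 289} \left(-13\right) \left(-541\right) = \frac{1}{-19 + 9 + 867 - 289} \left(-13\right) \left(-541\right) = \frac{1}{568} \left(-13\right) \left(-541\right) = \left(- \frac{13}{568}\right) \left(-541\right) = \frac{7033}{568}$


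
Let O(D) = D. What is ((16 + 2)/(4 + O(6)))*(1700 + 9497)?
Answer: 100773/5 ≈ 20155.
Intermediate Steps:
((16 + 2)/(4 + O(6)))*(1700 + 9497) = ((16 + 2)/(4 + 6))*(1700 + 9497) = (18/10)*11197 = (18*(⅒))*11197 = (9/5)*11197 = 100773/5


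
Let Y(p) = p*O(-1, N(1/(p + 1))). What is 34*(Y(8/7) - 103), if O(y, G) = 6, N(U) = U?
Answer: -22882/7 ≈ -3268.9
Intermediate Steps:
Y(p) = 6*p (Y(p) = p*6 = 6*p)
34*(Y(8/7) - 103) = 34*(6*(8/7) - 103) = 34*(48/7 - 103) = 34*(-673/7) = -22882/7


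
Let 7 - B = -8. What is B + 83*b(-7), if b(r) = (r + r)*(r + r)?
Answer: 16283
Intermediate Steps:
B = 15 (B = 7 - 1*(-8) = 7 + 8 = 15)
b(r) = 4*r² (b(r) = (2*r)*(2*r) = 4*r²)
B + 83*b(-7) = 15 + 83*(4*(-7)²) = 15 + 83*(4*49) = 15 + 83*196 = 15 + 16268 = 16283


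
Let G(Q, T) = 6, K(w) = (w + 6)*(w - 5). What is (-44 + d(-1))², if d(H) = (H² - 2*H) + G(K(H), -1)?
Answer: 1225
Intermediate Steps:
K(w) = (-5 + w)*(6 + w) (K(w) = (6 + w)*(-5 + w) = (-5 + w)*(6 + w))
d(H) = 6 + H² - 2*H (d(H) = (H² - 2*H) + 6 = 6 + H² - 2*H)
(-44 + d(-1))² = (-44 + (6 + (-1)² - 2*(-1)))² = (-44 + (6 + 1 + 2))² = (-44 + 9)² = (-35)² = 1225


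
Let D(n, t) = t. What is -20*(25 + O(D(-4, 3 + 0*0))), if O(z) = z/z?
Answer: -520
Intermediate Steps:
O(z) = 1
-20*(25 + O(D(-4, 3 + 0*0))) = -20*(25 + 1) = -20*26 = -520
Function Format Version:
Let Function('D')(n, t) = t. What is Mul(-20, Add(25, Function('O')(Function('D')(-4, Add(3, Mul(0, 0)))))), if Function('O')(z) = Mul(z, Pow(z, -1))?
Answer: -520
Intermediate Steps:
Function('O')(z) = 1
Mul(-20, Add(25, Function('O')(Function('D')(-4, Add(3, Mul(0, 0)))))) = Mul(-20, Add(25, 1)) = Mul(-20, 26) = -520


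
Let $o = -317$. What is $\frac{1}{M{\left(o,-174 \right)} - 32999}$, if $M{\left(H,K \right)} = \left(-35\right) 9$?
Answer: $- \frac{1}{33314} \approx -3.0017 \cdot 10^{-5}$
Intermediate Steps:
$M{\left(H,K \right)} = -315$
$\frac{1}{M{\left(o,-174 \right)} - 32999} = \frac{1}{-315 - 32999} = \frac{1}{-33314} = - \frac{1}{33314}$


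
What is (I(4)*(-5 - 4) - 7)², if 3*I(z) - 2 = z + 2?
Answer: 961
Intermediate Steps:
I(z) = 4/3 + z/3 (I(z) = ⅔ + (z + 2)/3 = ⅔ + (2 + z)/3 = ⅔ + (⅔ + z/3) = 4/3 + z/3)
(I(4)*(-5 - 4) - 7)² = ((4/3 + (⅓)*4)*(-5 - 4) - 7)² = ((4/3 + 4/3)*(-9) - 7)² = ((8/3)*(-9) - 7)² = (-24 - 7)² = (-31)² = 961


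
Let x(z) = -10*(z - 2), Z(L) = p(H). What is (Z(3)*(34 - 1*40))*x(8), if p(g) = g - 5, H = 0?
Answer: -1800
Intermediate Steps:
p(g) = -5 + g
Z(L) = -5 (Z(L) = -5 + 0 = -5)
x(z) = 20 - 10*z (x(z) = -10*(-2 + z) = 20 - 10*z)
(Z(3)*(34 - 1*40))*x(8) = (-5*(34 - 1*40))*(20 - 10*8) = (-5*(34 - 40))*(20 - 80) = -5*(-6)*(-60) = 30*(-60) = -1800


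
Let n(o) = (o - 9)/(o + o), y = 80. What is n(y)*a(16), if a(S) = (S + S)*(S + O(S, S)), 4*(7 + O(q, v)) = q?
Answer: 923/5 ≈ 184.60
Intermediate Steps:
O(q, v) = -7 + q/4
a(S) = 2*S*(-7 + 5*S/4) (a(S) = (S + S)*(S + (-7 + S/4)) = (2*S)*(-7 + 5*S/4) = 2*S*(-7 + 5*S/4))
n(o) = (-9 + o)/(2*o) (n(o) = (-9 + o)/((2*o)) = (-9 + o)*(1/(2*o)) = (-9 + o)/(2*o))
n(y)*a(16) = ((½)*(-9 + 80)/80)*((½)*16*(-28 + 5*16)) = ((½)*(1/80)*71)*((½)*16*(-28 + 80)) = 71*((½)*16*52)/160 = (71/160)*416 = 923/5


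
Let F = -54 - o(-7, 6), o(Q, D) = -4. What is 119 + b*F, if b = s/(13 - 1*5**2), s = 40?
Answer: 857/3 ≈ 285.67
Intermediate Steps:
F = -50 (F = -54 - 1*(-4) = -54 + 4 = -50)
b = -10/3 (b = 40/(13 - 1*5**2) = 40/(13 - 1*25) = 40/(13 - 25) = 40/(-12) = 40*(-1/12) = -10/3 ≈ -3.3333)
119 + b*F = 119 - 10/3*(-50) = 119 + 500/3 = 857/3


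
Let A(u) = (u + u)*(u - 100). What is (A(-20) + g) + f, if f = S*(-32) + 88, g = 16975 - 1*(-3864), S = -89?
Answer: 28575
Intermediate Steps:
g = 20839 (g = 16975 + 3864 = 20839)
f = 2936 (f = -89*(-32) + 88 = 2848 + 88 = 2936)
A(u) = 2*u*(-100 + u) (A(u) = (2*u)*(-100 + u) = 2*u*(-100 + u))
(A(-20) + g) + f = (2*(-20)*(-100 - 20) + 20839) + 2936 = (2*(-20)*(-120) + 20839) + 2936 = (4800 + 20839) + 2936 = 25639 + 2936 = 28575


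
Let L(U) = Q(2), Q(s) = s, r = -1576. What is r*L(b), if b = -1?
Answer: -3152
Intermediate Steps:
L(U) = 2
r*L(b) = -1576*2 = -3152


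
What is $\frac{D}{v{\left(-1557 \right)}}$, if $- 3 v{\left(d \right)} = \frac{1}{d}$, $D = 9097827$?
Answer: $42495949917$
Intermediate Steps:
$v{\left(d \right)} = - \frac{1}{3 d}$
$\frac{D}{v{\left(-1557 \right)}} = \frac{9097827}{\left(- \frac{1}{3}\right) \frac{1}{-1557}} = \frac{9097827}{\left(- \frac{1}{3}\right) \left(- \frac{1}{1557}\right)} = 9097827 \frac{1}{\frac{1}{4671}} = 9097827 \cdot 4671 = 42495949917$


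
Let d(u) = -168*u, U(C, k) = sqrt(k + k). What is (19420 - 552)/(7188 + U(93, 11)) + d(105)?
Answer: -455637968448/25833661 - 9434*sqrt(22)/25833661 ≈ -17637.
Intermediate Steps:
U(C, k) = sqrt(2)*sqrt(k) (U(C, k) = sqrt(2*k) = sqrt(2)*sqrt(k))
(19420 - 552)/(7188 + U(93, 11)) + d(105) = (19420 - 552)/(7188 + sqrt(2)*sqrt(11)) - 168*105 = 18868/(7188 + sqrt(22)) - 17640 = -17640 + 18868/(7188 + sqrt(22))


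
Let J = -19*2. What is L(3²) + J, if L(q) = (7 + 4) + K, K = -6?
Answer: -33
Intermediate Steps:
J = -38
L(q) = 5 (L(q) = (7 + 4) - 6 = 11 - 6 = 5)
L(3²) + J = 5 - 38 = -33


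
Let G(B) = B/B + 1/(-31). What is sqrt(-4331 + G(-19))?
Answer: I*sqrt(4161161)/31 ≈ 65.803*I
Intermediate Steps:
G(B) = 30/31 (G(B) = 1 + 1*(-1/31) = 1 - 1/31 = 30/31)
sqrt(-4331 + G(-19)) = sqrt(-4331 + 30/31) = sqrt(-134231/31) = I*sqrt(4161161)/31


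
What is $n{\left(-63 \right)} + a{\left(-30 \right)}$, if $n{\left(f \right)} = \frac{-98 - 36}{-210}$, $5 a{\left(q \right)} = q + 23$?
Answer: $- \frac{16}{21} \approx -0.7619$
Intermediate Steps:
$a{\left(q \right)} = \frac{23}{5} + \frac{q}{5}$ ($a{\left(q \right)} = \frac{q + 23}{5} = \frac{23 + q}{5} = \frac{23}{5} + \frac{q}{5}$)
$n{\left(f \right)} = \frac{67}{105}$ ($n{\left(f \right)} = \left(-98 - 36\right) \left(- \frac{1}{210}\right) = \left(-134\right) \left(- \frac{1}{210}\right) = \frac{67}{105}$)
$n{\left(-63 \right)} + a{\left(-30 \right)} = \frac{67}{105} + \left(\frac{23}{5} + \frac{1}{5} \left(-30\right)\right) = \frac{67}{105} + \left(\frac{23}{5} - 6\right) = \frac{67}{105} - \frac{7}{5} = - \frac{16}{21}$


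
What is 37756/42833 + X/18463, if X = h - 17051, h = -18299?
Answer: -817057522/790825679 ≈ -1.0332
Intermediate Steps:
X = -35350 (X = -18299 - 17051 = -35350)
37756/42833 + X/18463 = 37756/42833 - 35350/18463 = -817057522/790825679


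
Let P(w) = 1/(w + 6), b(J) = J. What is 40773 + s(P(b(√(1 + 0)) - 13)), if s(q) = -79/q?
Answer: 41247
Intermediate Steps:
P(w) = 1/(6 + w)
40773 + s(P(b(√(1 + 0)) - 13)) = 40773 - (-553 + 79*√(1 + 0)) = 40773 - (-553 + 79) = 40773 - 79/(1/(6 + (1 - 13))) = 40773 - 79/(1/(6 - 12)) = 40773 - 79/(1/(-6)) = 40773 - 79/(-⅙) = 40773 - 79*(-6) = 40773 + 474 = 41247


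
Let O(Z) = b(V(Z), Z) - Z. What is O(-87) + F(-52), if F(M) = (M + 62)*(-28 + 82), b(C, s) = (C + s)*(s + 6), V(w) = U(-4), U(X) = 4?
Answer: 7350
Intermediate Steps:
V(w) = 4
b(C, s) = (6 + s)*(C + s) (b(C, s) = (C + s)*(6 + s) = (6 + s)*(C + s))
F(M) = 3348 + 54*M (F(M) = (62 + M)*54 = 3348 + 54*M)
O(Z) = 24 + Z² + 9*Z (O(Z) = (Z² + 6*4 + 6*Z + 4*Z) - Z = (Z² + 24 + 6*Z + 4*Z) - Z = (24 + Z² + 10*Z) - Z = 24 + Z² + 9*Z)
O(-87) + F(-52) = (24 + (-87)² + 9*(-87)) + (3348 + 54*(-52)) = (24 + 7569 - 783) + (3348 - 2808) = 6810 + 540 = 7350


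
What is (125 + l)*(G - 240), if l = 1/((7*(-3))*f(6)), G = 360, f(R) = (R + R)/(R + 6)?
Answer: 104960/7 ≈ 14994.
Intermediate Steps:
f(R) = 2*R/(6 + R) (f(R) = (2*R)/(6 + R) = 2*R/(6 + R))
l = -1/21 (l = 1/((7*(-3))*(2*6/(6 + 6))) = 1/(-42*6/12) = 1/(-21*1) = 1/(-21) = -1/21 ≈ -0.047619)
(125 + l)*(G - 240) = (125 - 1/21)*(360 - 240) = (2624/21)*120 = 104960/7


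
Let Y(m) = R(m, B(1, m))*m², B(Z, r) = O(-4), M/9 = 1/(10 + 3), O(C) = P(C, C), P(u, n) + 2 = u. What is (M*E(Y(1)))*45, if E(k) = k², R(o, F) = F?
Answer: 14580/13 ≈ 1121.5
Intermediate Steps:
P(u, n) = -2 + u
O(C) = -2 + C
M = 9/13 (M = 9/(10 + 3) = 9/13 ≈ 0.69231)
B(Z, r) = -6 (B(Z, r) = -2 - 4 = -6)
Y(m) = -6*m²
(M*E(Y(1)))*45 = (9*(-6*1²)²/13)*45 = (9*(-6*1)²/13)*45 = ((9/13)*(-6)²)*45 = ((9/13)*36)*45 = (324/13)*45 = 14580/13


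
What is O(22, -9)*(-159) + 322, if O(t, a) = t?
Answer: -3176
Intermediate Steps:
O(22, -9)*(-159) + 322 = 22*(-159) + 322 = -3498 + 322 = -3176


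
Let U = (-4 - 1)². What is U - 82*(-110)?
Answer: 9045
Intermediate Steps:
U = 25 (U = (-5)² = 25)
U - 82*(-110) = 25 - 82*(-110) = 25 + 9020 = 9045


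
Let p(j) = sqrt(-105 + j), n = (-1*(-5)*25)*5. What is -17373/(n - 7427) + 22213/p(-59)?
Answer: 17373/6802 - 22213*I*sqrt(41)/82 ≈ 2.5541 - 1734.5*I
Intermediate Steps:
n = 625 (n = (5*25)*5 = 125*5 = 625)
-17373/(n - 7427) + 22213/p(-59) = -17373/(625 - 7427) + 22213/(sqrt(-105 - 59)) = -17373/(-6802) + 22213/(sqrt(-164)) = -17373*(-1/6802) + 22213/((2*I*sqrt(41))) = 17373/6802 + 22213*(-I*sqrt(41)/82) = 17373/6802 - 22213*I*sqrt(41)/82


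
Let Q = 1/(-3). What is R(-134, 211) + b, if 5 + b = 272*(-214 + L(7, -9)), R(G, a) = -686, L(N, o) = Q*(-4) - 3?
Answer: -178057/3 ≈ -59352.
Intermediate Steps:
Q = -1/3 ≈ -0.33333
L(N, o) = -5/3 (L(N, o) = -1/3*(-4) - 3 = 4/3 - 3 = -5/3)
b = -175999/3 (b = -5 + 272*(-214 - 5/3) = -5 + 272*(-647/3) = -5 - 175984/3 = -175999/3 ≈ -58666.)
R(-134, 211) + b = -686 - 175999/3 = -178057/3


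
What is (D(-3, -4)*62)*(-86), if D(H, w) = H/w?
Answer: -3999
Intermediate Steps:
(D(-3, -4)*62)*(-86) = (-3/(-4)*62)*(-86) = (-3*(-¼)*62)*(-86) = ((¾)*62)*(-86) = (93/2)*(-86) = -3999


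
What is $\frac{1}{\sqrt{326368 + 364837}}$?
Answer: $\frac{\sqrt{691205}}{691205} \approx 0.0012028$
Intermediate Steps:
$\frac{1}{\sqrt{326368 + 364837}} = \frac{1}{\sqrt{691205}} = \frac{\sqrt{691205}}{691205}$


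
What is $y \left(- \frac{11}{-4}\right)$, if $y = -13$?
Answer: $- \frac{143}{4} \approx -35.75$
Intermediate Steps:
$y \left(- \frac{11}{-4}\right) = - 13 \left(- \frac{11}{-4}\right) = - 13 \left(\left(-11\right) \left(- \frac{1}{4}\right)\right) = \left(-13\right) \frac{11}{4} = - \frac{143}{4}$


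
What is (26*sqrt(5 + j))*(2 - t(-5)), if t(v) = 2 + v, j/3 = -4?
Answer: 130*I*sqrt(7) ≈ 343.95*I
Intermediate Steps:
j = -12 (j = 3*(-4) = -12)
(26*sqrt(5 + j))*(2 - t(-5)) = (26*sqrt(5 - 12))*(2 - (2 - 5)) = (26*sqrt(-7))*(2 - 1*(-3)) = (26*(I*sqrt(7)))*(2 + 3) = (26*I*sqrt(7))*5 = 130*I*sqrt(7)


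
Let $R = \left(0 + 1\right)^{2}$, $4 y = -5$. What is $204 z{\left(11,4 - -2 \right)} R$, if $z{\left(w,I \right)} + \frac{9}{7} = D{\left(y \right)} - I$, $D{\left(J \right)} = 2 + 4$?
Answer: $- \frac{1836}{7} \approx -262.29$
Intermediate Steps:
$y = - \frac{5}{4}$ ($y = \frac{1}{4} \left(-5\right) = - \frac{5}{4} \approx -1.25$)
$R = 1$ ($R = 1^{2} = 1$)
$D{\left(J \right)} = 6$
$z{\left(w,I \right)} = \frac{33}{7} - I$ ($z{\left(w,I \right)} = - \frac{9}{7} - \left(-6 + I\right) = \frac{33}{7} - I$)
$204 z{\left(11,4 - -2 \right)} R = 204 \left(\frac{33}{7} - \left(4 - -2\right)\right) 1 = 204 \left(\frac{33}{7} - \left(4 + 2\right)\right) 1 = 204 \left(\frac{33}{7} - 6\right) 1 = 204 \left(- \frac{9}{7}\right) 1 = \left(- \frac{1836}{7}\right) 1 = - \frac{1836}{7}$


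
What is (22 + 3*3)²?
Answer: 961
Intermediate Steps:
(22 + 3*3)² = (22 + 9)² = 31² = 961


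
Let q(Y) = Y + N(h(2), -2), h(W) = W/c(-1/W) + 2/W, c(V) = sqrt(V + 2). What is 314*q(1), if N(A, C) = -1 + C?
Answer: -628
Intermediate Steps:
c(V) = sqrt(2 + V)
h(W) = 2/W + W/sqrt(2 - 1/W) (h(W) = W/(sqrt(2 - 1/W)) + 2/W = W/sqrt(2 - 1/W) + 2/W = 2/W + W/sqrt(2 - 1/W))
q(Y) = -3 + Y (q(Y) = Y + (-1 - 2) = Y - 3 = -3 + Y)
314*q(1) = 314*(-3 + 1) = 314*(-2) = -628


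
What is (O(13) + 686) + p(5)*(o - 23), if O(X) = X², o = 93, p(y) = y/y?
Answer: 925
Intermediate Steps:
p(y) = 1
(O(13) + 686) + p(5)*(o - 23) = (13² + 686) + 1*(93 - 23) = (169 + 686) + 1*70 = 855 + 70 = 925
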